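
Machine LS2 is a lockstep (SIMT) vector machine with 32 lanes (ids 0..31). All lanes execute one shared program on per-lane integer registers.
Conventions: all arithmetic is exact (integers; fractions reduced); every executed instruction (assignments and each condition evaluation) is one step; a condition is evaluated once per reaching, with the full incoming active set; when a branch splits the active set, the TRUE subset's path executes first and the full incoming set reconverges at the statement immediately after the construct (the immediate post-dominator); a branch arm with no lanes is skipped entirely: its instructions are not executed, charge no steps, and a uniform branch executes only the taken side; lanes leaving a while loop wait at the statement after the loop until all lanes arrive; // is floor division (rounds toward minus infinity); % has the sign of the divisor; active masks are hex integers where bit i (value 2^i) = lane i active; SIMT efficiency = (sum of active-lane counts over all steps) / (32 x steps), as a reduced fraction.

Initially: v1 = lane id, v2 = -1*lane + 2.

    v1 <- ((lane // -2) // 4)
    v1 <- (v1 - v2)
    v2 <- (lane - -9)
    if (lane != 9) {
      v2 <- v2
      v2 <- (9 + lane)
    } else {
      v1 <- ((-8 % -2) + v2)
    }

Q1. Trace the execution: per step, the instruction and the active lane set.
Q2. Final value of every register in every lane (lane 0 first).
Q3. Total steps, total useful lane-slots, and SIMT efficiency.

step 0: v1 <- ((lane // -2) // 4)    0xffffffff
step 1: v1 <- (v1 - v2)              0xffffffff
step 2: v2 <- (lane - -9)            0xffffffff
step 3: eval (lane != 9)             0xffffffff
step 4: v2 <- v2                     0xfffffdff
step 5: v2 <- (9 + lane)             0xfffffdff
step 6: v1 <- ((-8 % -2) + v2)       0x00000200

Answer: 7 steps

v1: -2,-2,-1,0,1,2,3,4,5,18,6,7,8,9,10,11,12,12,13,14,15,16,17,18,19,19,20,21,22,23,24,25
v2: 9,10,11,12,13,14,15,16,17,18,19,20,21,22,23,24,25,26,27,28,29,30,31,32,33,34,35,36,37,38,39,40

steps = 7; useful = 191; efficiency = 191/224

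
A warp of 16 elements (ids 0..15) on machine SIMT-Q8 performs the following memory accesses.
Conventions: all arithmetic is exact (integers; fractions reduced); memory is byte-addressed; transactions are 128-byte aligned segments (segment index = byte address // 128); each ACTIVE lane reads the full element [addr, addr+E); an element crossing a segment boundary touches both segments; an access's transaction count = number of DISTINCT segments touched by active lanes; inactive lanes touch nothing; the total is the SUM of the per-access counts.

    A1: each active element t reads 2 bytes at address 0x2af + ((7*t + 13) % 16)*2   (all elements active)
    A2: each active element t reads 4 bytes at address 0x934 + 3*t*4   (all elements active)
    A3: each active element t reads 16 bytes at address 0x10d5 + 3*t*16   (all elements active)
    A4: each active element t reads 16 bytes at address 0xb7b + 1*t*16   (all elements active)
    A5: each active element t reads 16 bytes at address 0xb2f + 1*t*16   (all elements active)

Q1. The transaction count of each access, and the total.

A1: 1 transaction
A2: 2 transactions
A3: 7 transactions
A4: 3 transactions
A5: 3 transactions

Answer: 1,2,7,3,3; total 16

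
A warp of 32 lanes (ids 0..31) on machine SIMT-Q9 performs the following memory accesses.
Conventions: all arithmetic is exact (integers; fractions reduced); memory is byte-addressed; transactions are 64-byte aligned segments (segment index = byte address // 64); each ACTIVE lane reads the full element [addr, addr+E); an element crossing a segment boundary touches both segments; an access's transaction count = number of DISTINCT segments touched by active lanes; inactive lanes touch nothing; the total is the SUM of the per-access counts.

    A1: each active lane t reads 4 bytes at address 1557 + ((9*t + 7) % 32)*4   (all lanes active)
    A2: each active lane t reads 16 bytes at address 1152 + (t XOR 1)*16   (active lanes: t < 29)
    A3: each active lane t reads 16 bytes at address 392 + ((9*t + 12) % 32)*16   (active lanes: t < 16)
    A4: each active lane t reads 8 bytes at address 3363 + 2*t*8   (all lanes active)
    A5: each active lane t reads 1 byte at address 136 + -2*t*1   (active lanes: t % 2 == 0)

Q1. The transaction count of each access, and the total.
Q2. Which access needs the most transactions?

A1: 3 transactions
A2: 8 transactions
A3: 8 transactions
A4: 9 transactions
A5: 2 transactions

Answer: 3,8,8,9,2; total 30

Answer: A4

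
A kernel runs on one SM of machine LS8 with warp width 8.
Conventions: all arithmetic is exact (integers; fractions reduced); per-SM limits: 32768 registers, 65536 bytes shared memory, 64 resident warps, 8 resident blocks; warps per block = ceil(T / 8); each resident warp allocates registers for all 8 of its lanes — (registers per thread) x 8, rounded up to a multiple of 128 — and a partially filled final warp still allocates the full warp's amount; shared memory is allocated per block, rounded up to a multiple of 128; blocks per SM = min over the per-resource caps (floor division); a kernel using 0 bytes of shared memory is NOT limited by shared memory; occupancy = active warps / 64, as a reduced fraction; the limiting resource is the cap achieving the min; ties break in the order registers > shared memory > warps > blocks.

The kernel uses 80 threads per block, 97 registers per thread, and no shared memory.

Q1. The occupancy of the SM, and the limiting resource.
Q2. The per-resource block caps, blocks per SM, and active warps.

Answer: occupancy 15/32, limited by registers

registers: 3 blocks
shared memory: no limit (kernel uses none)
warps: 6 blocks
blocks: 8 blocks

Answer: 3 blocks, 30 active warps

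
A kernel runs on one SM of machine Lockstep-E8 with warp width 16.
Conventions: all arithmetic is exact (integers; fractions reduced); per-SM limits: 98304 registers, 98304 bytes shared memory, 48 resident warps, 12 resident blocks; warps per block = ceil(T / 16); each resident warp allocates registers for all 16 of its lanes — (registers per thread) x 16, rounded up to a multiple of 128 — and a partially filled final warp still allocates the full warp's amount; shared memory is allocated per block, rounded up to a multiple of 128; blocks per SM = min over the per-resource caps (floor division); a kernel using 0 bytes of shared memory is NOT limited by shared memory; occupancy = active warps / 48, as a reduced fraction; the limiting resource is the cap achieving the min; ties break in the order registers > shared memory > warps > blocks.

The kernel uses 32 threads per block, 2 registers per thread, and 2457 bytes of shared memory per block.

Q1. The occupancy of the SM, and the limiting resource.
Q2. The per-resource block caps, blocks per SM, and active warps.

Answer: occupancy 1/2, limited by blocks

registers: 384 blocks
shared memory: 38 blocks
warps: 24 blocks
blocks: 12 blocks

Answer: 12 blocks, 24 active warps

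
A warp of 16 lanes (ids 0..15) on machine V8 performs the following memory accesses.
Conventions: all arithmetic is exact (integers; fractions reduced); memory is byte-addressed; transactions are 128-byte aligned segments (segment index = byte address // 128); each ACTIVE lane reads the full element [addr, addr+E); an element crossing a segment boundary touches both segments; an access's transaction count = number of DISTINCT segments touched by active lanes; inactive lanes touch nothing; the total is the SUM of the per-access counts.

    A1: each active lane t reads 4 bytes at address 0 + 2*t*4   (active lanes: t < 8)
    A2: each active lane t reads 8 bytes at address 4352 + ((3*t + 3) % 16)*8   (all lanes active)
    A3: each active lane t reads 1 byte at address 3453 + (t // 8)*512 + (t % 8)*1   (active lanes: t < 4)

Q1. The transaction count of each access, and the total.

A1: 1 transaction
A2: 1 transaction
A3: 2 transactions

Answer: 1,1,2; total 4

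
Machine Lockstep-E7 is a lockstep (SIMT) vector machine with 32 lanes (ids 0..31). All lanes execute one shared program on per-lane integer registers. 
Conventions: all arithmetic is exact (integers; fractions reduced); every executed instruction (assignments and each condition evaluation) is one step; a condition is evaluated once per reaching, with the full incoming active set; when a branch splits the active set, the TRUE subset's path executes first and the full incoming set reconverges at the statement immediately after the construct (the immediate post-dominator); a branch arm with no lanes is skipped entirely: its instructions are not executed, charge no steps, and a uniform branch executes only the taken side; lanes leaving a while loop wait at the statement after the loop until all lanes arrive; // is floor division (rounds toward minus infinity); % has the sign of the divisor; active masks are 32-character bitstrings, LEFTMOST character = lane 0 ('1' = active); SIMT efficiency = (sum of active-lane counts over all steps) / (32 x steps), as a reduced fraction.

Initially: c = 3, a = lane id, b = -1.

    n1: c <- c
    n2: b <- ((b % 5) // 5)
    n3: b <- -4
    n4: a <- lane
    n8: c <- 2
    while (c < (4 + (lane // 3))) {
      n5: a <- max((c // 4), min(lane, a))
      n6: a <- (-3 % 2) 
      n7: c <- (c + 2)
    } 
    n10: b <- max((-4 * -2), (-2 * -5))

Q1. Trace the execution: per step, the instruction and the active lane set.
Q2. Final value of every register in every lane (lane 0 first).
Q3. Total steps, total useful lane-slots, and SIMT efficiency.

step 0: c <- c                       11111111111111111111111111111111
step 1: b <- ((b % 5) // 5)          11111111111111111111111111111111
step 2: b <- -4                      11111111111111111111111111111111
step 3: a <- lane                    11111111111111111111111111111111
step 4: c <- 2                       11111111111111111111111111111111
step 5: eval (c < (4 + (lane // 3))) 11111111111111111111111111111111
step 6: a <- max((c // 4), min(lane, a)) 11111111111111111111111111111111
step 7: a <- (-3 % 2)                11111111111111111111111111111111
step 8: c <- (c + 2)                 11111111111111111111111111111111
step 9: eval (c < (4 + (lane // 3))) 11111111111111111111111111111111
step 10: a <- max((c // 4), min(lane, a)) 00011111111111111111111111111111
step 11: a <- (-3 % 2)                00011111111111111111111111111111
step 12: c <- (c + 2)                 00011111111111111111111111111111
step 13: eval (c < (4 + (lane // 3))) 00011111111111111111111111111111
step 14: a <- max((c // 4), min(lane, a)) 00000000011111111111111111111111
step 15: a <- (-3 % 2)                00000000011111111111111111111111
step 16: c <- (c + 2)                 00000000011111111111111111111111
step 17: eval (c < (4 + (lane // 3))) 00000000011111111111111111111111
step 18: a <- max((c // 4), min(lane, a)) 00000000000000011111111111111111
step 19: a <- (-3 % 2)                00000000000000011111111111111111
step 20: c <- (c + 2)                 00000000000000011111111111111111
step 21: eval (c < (4 + (lane // 3))) 00000000000000011111111111111111
step 22: a <- max((c // 4), min(lane, a)) 00000000000000000000011111111111
step 23: a <- (-3 % 2)                00000000000000000000011111111111
step 24: c <- (c + 2)                 00000000000000000000011111111111
step 25: eval (c < (4 + (lane // 3))) 00000000000000000000011111111111
step 26: a <- max((c // 4), min(lane, a)) 00000000000000000000000000011111
step 27: a <- (-3 % 2)                00000000000000000000000000011111
step 28: c <- (c + 2)                 00000000000000000000000000011111
step 29: eval (c < (4 + (lane // 3))) 00000000000000000000000000011111
step 30: b <- max((-4 * -2), (-2 * -5)) 11111111111111111111111111111111

Answer: 31 steps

c: 4,4,4,6,6,6,6,6,6,8,8,8,8,8,8,10,10,10,10,10,10,12,12,12,12,12,12,14,14,14,14,14
a: 1,1,1,1,1,1,1,1,1,1,1,1,1,1,1,1,1,1,1,1,1,1,1,1,1,1,1,1,1,1,1,1
b: 10,10,10,10,10,10,10,10,10,10,10,10,10,10,10,10,10,10,10,10,10,10,10,10,10,10,10,10,10,10,10,10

steps = 31; useful = 692; efficiency = 692/992 = 173/248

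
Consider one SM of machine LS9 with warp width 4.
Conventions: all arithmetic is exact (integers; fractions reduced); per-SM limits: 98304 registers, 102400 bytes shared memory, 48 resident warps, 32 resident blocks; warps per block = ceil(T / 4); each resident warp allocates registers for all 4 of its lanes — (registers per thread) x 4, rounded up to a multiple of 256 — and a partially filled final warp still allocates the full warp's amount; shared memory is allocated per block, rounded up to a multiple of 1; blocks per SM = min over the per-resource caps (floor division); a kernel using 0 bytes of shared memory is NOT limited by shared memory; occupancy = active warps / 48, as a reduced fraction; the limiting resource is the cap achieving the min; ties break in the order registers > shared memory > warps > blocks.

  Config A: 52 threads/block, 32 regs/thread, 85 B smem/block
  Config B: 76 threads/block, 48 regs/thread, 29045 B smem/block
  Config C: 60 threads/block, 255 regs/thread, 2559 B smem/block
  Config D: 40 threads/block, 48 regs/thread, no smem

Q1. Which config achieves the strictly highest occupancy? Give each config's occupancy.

occupancies: A 13/16, B 19/24, C 15/16, D 5/6

Answer: C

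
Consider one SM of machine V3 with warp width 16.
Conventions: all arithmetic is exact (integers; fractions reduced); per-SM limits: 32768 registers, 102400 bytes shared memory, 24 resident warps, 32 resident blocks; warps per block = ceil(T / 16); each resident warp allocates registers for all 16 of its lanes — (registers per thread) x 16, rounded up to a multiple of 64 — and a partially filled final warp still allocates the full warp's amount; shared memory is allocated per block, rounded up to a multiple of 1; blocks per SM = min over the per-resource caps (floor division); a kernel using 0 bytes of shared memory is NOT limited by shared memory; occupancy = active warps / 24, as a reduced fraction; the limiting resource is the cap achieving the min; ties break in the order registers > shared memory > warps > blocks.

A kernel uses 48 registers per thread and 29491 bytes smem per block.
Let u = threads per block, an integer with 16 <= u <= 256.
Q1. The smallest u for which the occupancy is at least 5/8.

Answer: u = 65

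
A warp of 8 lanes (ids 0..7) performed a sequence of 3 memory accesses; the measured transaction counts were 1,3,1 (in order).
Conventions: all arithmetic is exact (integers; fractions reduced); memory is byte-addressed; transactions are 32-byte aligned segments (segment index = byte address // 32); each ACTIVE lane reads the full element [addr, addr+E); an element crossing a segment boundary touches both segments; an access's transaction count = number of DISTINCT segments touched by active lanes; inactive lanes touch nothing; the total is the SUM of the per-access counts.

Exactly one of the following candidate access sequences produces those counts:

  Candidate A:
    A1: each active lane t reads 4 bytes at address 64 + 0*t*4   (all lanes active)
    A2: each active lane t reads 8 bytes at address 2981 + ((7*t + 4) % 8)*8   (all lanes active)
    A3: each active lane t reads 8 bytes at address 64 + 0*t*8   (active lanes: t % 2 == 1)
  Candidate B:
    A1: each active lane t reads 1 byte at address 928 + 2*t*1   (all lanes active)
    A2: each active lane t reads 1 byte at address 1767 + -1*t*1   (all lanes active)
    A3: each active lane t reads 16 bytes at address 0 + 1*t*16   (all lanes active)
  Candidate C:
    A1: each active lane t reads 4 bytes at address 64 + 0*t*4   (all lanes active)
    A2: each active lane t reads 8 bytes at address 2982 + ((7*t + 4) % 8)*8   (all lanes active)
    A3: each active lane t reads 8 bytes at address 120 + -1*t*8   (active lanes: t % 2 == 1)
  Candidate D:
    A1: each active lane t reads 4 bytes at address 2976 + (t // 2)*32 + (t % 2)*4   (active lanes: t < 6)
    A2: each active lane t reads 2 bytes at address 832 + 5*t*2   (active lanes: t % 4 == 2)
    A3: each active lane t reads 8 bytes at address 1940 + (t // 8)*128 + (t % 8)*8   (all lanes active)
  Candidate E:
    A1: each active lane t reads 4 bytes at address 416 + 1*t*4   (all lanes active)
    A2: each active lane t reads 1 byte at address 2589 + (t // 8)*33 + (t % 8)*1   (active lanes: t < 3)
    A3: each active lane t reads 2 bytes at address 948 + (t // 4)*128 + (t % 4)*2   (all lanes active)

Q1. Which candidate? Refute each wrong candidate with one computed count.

B: A2 gives 1 transaction, not 3
C: A3 gives 2 transactions, not 1
D: A1 gives 3 transactions, not 1
E: A2 gives 1 transaction, not 3
A: all counts match (1,3,1)

Answer: A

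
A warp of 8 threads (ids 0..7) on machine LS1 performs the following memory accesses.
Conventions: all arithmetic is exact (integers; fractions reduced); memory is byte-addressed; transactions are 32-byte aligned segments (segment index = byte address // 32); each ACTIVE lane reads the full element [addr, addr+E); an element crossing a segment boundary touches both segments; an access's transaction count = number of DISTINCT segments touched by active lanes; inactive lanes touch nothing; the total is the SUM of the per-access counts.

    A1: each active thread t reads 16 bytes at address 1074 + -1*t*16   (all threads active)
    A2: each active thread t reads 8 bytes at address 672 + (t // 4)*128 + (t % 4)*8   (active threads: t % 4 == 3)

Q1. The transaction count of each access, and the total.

A1: 5 transactions
A2: 2 transactions

Answer: 5,2; total 7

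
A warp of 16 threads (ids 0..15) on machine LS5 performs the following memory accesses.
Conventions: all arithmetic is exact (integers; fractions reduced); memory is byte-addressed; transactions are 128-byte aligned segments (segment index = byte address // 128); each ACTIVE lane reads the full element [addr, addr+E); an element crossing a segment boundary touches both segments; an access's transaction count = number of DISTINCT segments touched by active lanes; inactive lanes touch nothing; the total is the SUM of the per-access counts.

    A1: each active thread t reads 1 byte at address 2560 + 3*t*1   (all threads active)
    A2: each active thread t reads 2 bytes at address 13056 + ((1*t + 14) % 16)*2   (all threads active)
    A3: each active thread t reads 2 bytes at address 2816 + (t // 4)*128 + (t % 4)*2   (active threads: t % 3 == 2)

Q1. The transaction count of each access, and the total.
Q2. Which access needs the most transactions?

A1: 1 transaction
A2: 1 transaction
A3: 4 transactions

Answer: 1,1,4; total 6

Answer: A3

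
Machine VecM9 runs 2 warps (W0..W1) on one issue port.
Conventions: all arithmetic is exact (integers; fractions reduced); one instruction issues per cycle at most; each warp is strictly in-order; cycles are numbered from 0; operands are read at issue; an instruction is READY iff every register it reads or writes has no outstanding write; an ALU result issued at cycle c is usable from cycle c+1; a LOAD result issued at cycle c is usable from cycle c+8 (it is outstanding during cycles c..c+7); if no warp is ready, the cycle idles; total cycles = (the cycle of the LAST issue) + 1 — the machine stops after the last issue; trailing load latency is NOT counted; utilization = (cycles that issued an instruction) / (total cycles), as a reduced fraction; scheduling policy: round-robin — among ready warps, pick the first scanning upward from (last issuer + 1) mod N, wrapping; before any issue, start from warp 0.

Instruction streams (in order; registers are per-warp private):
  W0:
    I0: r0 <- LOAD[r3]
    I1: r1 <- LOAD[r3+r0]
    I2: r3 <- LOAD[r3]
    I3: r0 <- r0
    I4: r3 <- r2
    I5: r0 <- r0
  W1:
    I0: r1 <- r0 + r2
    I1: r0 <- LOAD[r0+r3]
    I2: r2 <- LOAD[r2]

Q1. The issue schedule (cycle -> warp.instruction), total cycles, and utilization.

cycle 0: W0.I0
cycle 1: W1.I0
cycle 2: W1.I1
cycle 3: W1.I2
cycle 4: idle
cycle 5: idle
cycle 6: idle
cycle 7: idle
cycle 8: W0.I1
cycle 9: W0.I2
cycle 10: W0.I3
cycle 11: idle
cycle 12: idle
cycle 13: idle
cycle 14: idle
cycle 15: idle
cycle 16: idle
cycle 17: W0.I4
cycle 18: W0.I5

Answer: 19 cycles, utilization 9/19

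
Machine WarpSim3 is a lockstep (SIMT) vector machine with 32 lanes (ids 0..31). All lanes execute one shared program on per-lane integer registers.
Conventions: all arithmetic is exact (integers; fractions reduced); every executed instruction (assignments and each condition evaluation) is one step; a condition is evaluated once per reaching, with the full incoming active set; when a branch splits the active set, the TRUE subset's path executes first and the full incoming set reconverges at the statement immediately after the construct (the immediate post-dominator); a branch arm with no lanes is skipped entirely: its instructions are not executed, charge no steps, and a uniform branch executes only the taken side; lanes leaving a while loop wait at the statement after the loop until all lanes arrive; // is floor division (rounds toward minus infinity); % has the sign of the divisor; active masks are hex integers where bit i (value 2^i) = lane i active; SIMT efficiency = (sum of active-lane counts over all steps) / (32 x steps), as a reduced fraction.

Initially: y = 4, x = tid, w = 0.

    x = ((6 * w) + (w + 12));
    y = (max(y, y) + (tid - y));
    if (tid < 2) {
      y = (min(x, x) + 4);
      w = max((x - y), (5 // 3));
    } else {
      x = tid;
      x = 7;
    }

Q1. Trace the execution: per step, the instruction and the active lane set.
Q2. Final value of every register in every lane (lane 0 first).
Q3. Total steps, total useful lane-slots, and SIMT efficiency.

step 0: x <- ((6 * w) + (w + 12))    0xffffffff
step 1: y <- (max(y, y) + (tid - y)) 0xffffffff
step 2: eval (tid < 2)               0xffffffff
step 3: y <- (min(x, x) + 4)         0x00000003
step 4: w <- max((x - y), (5 // 3))  0x00000003
step 5: x <- tid                     0xfffffffc
step 6: x <- 7                       0xfffffffc

Answer: 7 steps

y: 16,16,2,3,4,5,6,7,8,9,10,11,12,13,14,15,16,17,18,19,20,21,22,23,24,25,26,27,28,29,30,31
x: 12,12,7,7,7,7,7,7,7,7,7,7,7,7,7,7,7,7,7,7,7,7,7,7,7,7,7,7,7,7,7,7
w: 1,1,0,0,0,0,0,0,0,0,0,0,0,0,0,0,0,0,0,0,0,0,0,0,0,0,0,0,0,0,0,0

steps = 7; useful = 160; efficiency = 160/224 = 5/7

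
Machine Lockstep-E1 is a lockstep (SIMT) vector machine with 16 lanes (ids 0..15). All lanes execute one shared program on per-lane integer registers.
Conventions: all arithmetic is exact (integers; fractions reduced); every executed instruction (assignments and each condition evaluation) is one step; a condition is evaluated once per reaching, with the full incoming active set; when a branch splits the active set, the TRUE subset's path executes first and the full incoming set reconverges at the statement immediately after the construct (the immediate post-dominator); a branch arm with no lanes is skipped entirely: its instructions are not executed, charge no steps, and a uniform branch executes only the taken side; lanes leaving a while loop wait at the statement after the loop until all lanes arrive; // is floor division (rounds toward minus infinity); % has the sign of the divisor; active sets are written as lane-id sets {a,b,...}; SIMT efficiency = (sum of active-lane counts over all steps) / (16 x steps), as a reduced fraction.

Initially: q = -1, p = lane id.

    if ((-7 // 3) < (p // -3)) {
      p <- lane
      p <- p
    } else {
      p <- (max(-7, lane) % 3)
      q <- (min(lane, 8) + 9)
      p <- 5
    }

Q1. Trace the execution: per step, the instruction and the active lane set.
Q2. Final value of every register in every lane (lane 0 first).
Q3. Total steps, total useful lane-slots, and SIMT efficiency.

step 0: eval ((-7 // 3) < (p // -3)) {0,1,2,3,4,5,6,7,8,9,10,11,12,13,14,15}
step 1: p <- lane                    {0,1,2,3,4,5,6}
step 2: p <- p                       {0,1,2,3,4,5,6}
step 3: p <- (max(-7, lane) % 3)     {7,8,9,10,11,12,13,14,15}
step 4: q <- (min(lane, 8) + 9)      {7,8,9,10,11,12,13,14,15}
step 5: p <- 5                       {7,8,9,10,11,12,13,14,15}

Answer: 6 steps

q: -1,-1,-1,-1,-1,-1,-1,16,17,17,17,17,17,17,17,17
p: 0,1,2,3,4,5,6,5,5,5,5,5,5,5,5,5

steps = 6; useful = 57; efficiency = 57/96 = 19/32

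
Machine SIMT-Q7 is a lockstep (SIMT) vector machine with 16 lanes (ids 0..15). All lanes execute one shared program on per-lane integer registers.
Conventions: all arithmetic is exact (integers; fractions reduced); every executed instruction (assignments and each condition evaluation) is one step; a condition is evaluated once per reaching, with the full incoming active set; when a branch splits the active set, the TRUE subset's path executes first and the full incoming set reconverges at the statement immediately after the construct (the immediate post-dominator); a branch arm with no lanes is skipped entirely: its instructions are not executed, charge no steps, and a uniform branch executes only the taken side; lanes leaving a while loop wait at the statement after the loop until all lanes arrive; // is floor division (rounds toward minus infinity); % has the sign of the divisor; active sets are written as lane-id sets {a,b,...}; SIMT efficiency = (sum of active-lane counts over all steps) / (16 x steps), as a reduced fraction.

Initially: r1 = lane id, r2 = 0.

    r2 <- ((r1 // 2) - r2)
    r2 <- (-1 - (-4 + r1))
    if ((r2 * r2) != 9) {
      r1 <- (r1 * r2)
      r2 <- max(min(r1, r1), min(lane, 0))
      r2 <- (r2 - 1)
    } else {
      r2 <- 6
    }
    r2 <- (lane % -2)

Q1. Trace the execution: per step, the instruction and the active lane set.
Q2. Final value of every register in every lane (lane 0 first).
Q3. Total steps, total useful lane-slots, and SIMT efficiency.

step 0: r2 <- ((r1 // 2) - r2)       {0,1,2,3,4,5,6,7,8,9,10,11,12,13,14,15}
step 1: r2 <- (-1 - (-4 + r1))       {0,1,2,3,4,5,6,7,8,9,10,11,12,13,14,15}
step 2: eval ((r2 * r2) != 9)        {0,1,2,3,4,5,6,7,8,9,10,11,12,13,14,15}
step 3: r1 <- (r1 * r2)              {1,2,3,4,5,7,8,9,10,11,12,13,14,15}
step 4: r2 <- max(min(r1, r1), min(lane, 0)) {1,2,3,4,5,7,8,9,10,11,12,13,14,15}
step 5: r2 <- (r2 - 1)               {1,2,3,4,5,7,8,9,10,11,12,13,14,15}
step 6: r2 <- 6                      {0,6}
step 7: r2 <- (lane % -2)            {0,1,2,3,4,5,6,7,8,9,10,11,12,13,14,15}

Answer: 8 steps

r1: 0,2,2,0,-4,-10,6,-28,-40,-54,-70,-88,-108,-130,-154,-180
r2: 0,-1,0,-1,0,-1,0,-1,0,-1,0,-1,0,-1,0,-1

steps = 8; useful = 108; efficiency = 108/128 = 27/32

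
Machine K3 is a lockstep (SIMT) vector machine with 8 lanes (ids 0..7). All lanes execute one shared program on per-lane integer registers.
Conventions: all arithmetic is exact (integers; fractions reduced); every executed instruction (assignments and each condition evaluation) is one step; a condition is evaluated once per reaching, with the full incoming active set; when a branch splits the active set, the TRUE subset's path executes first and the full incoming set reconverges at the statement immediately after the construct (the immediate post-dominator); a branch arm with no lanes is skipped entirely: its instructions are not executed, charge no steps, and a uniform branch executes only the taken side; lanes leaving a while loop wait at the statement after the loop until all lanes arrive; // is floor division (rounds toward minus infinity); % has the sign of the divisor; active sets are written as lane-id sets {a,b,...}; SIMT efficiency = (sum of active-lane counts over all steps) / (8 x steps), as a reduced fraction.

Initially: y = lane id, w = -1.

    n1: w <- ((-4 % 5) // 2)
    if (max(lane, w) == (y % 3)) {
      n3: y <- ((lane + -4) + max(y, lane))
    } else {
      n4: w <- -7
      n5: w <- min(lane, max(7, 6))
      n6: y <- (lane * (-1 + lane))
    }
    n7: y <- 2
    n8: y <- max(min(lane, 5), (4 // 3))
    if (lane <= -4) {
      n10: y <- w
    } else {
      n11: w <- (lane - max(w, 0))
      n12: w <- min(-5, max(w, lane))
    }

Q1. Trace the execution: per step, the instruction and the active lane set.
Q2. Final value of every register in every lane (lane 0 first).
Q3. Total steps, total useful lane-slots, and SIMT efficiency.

step 0: w <- ((-4 % 5) // 2)         {0,1,2,3,4,5,6,7}
step 1: eval (max(lane, w) == (y % 3)) {0,1,2,3,4,5,6,7}
step 2: y <- ((lane + -4) + max(y, lane)) {0,1,2}
step 3: w <- -7                      {3,4,5,6,7}
step 4: w <- min(lane, max(7, 6))    {3,4,5,6,7}
step 5: y <- (lane * (-1 + lane))    {3,4,5,6,7}
step 6: y <- 2                       {0,1,2,3,4,5,6,7}
step 7: y <- max(min(lane, 5), (4 // 3)) {0,1,2,3,4,5,6,7}
step 8: eval (lane <= -4)            {0,1,2,3,4,5,6,7}
step 9: w <- (lane - max(w, 0))      {0,1,2,3,4,5,6,7}
step 10: w <- min(-5, max(w, lane))   {0,1,2,3,4,5,6,7}

Answer: 11 steps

y: 1,1,2,3,4,5,5,5
w: -5,-5,-5,-5,-5,-5,-5,-5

steps = 11; useful = 74; efficiency = 74/88 = 37/44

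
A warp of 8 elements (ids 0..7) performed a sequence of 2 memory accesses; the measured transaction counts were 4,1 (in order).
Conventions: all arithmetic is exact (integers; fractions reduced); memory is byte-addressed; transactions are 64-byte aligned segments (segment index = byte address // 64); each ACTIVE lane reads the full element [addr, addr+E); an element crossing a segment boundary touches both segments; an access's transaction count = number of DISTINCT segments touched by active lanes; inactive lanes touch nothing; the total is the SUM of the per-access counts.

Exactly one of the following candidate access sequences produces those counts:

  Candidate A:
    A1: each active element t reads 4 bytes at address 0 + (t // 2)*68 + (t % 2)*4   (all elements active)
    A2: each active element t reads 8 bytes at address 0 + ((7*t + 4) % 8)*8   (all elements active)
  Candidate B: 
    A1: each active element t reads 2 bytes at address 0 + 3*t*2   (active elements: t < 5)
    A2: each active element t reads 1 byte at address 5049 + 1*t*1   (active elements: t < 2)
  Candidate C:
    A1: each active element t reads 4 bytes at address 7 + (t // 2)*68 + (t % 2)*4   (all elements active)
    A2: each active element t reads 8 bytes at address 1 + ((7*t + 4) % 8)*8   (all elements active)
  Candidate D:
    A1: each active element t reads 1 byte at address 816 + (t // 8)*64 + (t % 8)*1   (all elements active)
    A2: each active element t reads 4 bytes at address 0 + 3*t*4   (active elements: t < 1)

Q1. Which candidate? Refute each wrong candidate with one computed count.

B: A1 gives 1 transaction, not 4
C: A2 gives 2 transactions, not 1
D: A1 gives 1 transaction, not 4
A: all counts match (4,1)

Answer: A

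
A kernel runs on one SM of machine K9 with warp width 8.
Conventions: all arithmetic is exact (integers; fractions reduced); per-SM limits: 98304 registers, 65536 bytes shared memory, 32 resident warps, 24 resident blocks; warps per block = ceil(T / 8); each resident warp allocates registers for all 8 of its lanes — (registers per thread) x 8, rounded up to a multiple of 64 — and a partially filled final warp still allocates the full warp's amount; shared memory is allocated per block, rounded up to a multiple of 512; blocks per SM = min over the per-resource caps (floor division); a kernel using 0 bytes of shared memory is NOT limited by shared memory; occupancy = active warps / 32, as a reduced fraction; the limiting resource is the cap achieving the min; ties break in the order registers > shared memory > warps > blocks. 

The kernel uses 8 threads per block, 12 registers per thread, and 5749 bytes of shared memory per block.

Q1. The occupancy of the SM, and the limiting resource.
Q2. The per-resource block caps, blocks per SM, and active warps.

Answer: occupancy 5/16, limited by shared memory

registers: 768 blocks
shared memory: 10 blocks
warps: 32 blocks
blocks: 24 blocks

Answer: 10 blocks, 10 active warps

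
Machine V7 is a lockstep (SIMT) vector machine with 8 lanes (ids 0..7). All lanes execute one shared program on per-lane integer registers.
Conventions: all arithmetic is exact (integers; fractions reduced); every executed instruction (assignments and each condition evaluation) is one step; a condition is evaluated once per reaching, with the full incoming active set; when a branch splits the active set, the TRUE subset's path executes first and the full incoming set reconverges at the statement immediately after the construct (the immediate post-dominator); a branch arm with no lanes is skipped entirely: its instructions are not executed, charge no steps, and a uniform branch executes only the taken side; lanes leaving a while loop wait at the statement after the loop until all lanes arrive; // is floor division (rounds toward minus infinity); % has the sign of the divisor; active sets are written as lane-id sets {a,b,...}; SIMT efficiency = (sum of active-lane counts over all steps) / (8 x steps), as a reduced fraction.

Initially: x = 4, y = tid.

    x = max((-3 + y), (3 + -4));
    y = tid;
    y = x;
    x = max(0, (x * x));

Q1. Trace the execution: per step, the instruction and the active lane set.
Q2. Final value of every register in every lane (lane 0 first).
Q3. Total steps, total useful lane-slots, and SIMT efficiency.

step 0: x <- max((-3 + y), (3 + -4)) {0,1,2,3,4,5,6,7}
step 1: y <- tid                     {0,1,2,3,4,5,6,7}
step 2: y <- x                       {0,1,2,3,4,5,6,7}
step 3: x <- max(0, (x * x))         {0,1,2,3,4,5,6,7}

Answer: 4 steps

x: 1,1,1,0,1,4,9,16
y: -1,-1,-1,0,1,2,3,4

steps = 4; useful = 32; efficiency = 32/32 = 1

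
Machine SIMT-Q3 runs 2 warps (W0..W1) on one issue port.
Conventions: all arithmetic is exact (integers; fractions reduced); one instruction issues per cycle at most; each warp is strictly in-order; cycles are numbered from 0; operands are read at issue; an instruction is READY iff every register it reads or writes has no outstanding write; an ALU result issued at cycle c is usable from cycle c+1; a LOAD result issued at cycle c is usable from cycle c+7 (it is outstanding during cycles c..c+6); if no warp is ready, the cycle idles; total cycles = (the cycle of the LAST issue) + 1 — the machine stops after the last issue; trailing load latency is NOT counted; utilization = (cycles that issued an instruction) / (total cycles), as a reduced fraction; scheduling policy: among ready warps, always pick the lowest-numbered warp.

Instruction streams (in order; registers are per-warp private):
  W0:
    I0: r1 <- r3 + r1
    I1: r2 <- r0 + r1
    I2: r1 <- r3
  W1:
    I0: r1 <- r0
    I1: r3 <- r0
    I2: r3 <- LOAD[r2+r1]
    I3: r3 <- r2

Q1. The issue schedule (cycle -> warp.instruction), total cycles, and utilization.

cycle 0: W0.I0
cycle 1: W0.I1
cycle 2: W0.I2
cycle 3: W1.I0
cycle 4: W1.I1
cycle 5: W1.I2
cycle 6: idle
cycle 7: idle
cycle 8: idle
cycle 9: idle
cycle 10: idle
cycle 11: idle
cycle 12: W1.I3

Answer: 13 cycles, utilization 7/13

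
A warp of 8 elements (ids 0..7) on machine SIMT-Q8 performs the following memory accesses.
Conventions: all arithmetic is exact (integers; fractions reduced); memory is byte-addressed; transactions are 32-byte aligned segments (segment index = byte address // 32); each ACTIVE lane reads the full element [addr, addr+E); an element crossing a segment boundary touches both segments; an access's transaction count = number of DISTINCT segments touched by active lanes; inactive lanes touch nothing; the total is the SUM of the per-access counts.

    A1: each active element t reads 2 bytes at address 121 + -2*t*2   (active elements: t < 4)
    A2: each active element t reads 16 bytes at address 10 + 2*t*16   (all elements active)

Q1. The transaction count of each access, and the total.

A1: 1 transaction
A2: 8 transactions

Answer: 1,8; total 9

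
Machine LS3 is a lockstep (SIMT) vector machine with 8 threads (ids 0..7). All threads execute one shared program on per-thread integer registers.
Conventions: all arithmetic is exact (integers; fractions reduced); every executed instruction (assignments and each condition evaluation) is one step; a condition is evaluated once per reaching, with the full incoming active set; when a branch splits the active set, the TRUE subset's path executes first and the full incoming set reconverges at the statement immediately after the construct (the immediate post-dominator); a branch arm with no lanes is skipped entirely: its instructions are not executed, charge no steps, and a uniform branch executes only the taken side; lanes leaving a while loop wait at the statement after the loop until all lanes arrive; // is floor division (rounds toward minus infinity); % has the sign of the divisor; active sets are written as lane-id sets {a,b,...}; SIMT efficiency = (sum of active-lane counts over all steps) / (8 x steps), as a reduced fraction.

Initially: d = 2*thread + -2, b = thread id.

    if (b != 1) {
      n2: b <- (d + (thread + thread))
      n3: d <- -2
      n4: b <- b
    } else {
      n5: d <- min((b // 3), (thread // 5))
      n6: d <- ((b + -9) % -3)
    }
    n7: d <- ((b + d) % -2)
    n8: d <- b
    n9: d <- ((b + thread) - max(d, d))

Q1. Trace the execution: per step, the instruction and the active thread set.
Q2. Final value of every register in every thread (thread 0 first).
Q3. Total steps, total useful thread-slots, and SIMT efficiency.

step 0: eval (b != 1)                {0,1,2,3,4,5,6,7}
step 1: b <- (d + (thread + thread)) {0,2,3,4,5,6,7}
step 2: d <- -2                      {0,2,3,4,5,6,7}
step 3: b <- b                       {0,2,3,4,5,6,7}
step 4: d <- min((b // 3), (thread // 5)) {1}
step 5: d <- ((b + -9) % -3)         {1}
step 6: d <- ((b + d) % -2)          {0,1,2,3,4,5,6,7}
step 7: d <- b                       {0,1,2,3,4,5,6,7}
step 8: d <- ((b + thread) - max(d, d)) {0,1,2,3,4,5,6,7}

Answer: 9 steps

d: 0,1,2,3,4,5,6,7
b: -2,1,6,10,14,18,22,26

steps = 9; useful = 55; efficiency = 55/72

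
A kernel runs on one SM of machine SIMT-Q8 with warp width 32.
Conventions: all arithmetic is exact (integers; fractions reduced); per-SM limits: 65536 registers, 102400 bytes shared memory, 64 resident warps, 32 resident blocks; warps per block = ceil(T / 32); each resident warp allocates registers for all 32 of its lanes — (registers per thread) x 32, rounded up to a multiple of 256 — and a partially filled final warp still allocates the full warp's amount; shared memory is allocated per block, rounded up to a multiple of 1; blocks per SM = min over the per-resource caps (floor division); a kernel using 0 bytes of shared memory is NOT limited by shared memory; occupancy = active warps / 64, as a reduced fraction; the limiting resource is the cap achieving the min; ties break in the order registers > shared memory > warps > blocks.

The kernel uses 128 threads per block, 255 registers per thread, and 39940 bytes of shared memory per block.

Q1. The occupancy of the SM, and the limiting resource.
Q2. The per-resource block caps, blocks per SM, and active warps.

Answer: occupancy 1/8, limited by registers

registers: 2 blocks
shared memory: 2 blocks
warps: 16 blocks
blocks: 32 blocks

Answer: 2 blocks, 8 active warps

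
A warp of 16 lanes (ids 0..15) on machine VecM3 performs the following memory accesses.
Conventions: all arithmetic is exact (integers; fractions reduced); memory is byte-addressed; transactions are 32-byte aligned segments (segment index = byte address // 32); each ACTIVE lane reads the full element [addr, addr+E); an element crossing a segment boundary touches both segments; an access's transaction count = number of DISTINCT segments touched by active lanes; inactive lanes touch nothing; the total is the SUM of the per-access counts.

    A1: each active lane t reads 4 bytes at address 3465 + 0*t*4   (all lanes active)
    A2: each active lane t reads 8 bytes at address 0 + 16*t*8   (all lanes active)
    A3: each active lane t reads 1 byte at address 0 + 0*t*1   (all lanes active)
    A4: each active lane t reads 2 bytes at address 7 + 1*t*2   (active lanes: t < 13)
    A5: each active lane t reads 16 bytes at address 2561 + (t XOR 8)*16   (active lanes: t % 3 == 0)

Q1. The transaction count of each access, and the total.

A1: 1 transaction
A2: 16 transactions
A3: 1 transaction
A4: 2 transactions
A5: 8 transactions

Answer: 1,16,1,2,8; total 28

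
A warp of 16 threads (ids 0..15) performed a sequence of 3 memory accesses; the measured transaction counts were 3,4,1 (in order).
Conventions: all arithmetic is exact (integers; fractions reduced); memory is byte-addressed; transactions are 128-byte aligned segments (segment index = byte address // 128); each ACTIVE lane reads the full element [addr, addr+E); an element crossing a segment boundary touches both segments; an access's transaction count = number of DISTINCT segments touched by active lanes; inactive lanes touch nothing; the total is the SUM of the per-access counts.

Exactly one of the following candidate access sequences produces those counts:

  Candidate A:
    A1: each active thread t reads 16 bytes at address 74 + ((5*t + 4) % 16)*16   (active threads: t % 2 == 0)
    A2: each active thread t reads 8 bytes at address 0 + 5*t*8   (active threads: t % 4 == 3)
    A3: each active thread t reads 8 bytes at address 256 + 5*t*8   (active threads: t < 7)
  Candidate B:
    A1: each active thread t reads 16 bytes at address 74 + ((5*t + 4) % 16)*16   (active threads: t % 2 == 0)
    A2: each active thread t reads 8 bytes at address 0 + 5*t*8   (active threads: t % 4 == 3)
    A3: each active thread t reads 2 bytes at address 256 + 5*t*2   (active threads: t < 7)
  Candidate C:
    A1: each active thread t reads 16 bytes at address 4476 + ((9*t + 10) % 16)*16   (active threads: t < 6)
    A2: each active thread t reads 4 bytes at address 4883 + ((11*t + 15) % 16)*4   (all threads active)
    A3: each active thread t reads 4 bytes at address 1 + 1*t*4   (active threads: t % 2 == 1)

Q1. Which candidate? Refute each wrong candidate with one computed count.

A: A3 gives 2 transactions, not 1
C: A1 gives 2 transactions, not 3
B: all counts match (3,4,1)

Answer: B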